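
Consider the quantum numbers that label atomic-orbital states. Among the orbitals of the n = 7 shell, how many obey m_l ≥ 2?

Orbitals with m_l ≥ 2, by l: l=2 → 1; l=3 → 2; l=4 → 3; l=5 → 4; l=6 → 5.
Total orbitals: 1 + 2 + 3 + 4 + 5 = 15.

15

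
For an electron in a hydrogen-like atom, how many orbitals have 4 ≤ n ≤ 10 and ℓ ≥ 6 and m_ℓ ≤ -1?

Per-shell orbital counts meeting the constraint:
n=7 → 6; n=8 → 13; n=9 → 21; n=10 → 30.
Total orbitals: 6 + 13 + 21 + 30 = 70.

70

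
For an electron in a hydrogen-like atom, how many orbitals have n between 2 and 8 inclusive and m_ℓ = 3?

15

Go shell by shell, enumerating (ℓ, m_ℓ) with m_ℓ = 3:
n=4 → 1; n=5 → 2; n=6 → 3; n=7 → 4; n=8 → 5.
Total orbitals: 1 + 2 + 3 + 4 + 5 = 15.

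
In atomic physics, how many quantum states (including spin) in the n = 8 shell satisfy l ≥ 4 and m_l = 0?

8

The n = 8 shell has l = 0 through 7; check each.
Per l-value: l=4 → 1; l=5 → 1; l=6 → 1; l=7 → 1.
Orbitals: 1 + 1 + 1 + 1 = 4. Each orbital carries two spin states, so 4 × 2 = 8 states.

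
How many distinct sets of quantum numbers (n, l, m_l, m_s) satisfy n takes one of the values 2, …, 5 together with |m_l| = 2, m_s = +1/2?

12

Go shell by shell, enumerating (l, m_l) with |m_l| = 2:
n=3 → 2; n=4 → 4; n=5 → 6.
Orbitals: 2 + 4 + 6 = 12. With m_s fixed to +1/2 there is one state per orbital, so 12 states.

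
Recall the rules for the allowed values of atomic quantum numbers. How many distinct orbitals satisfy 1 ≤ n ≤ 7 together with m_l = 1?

21

Treat each shell separately and count matching orbitals:
n=2 → 1; n=3 → 2; n=4 → 3; n=5 → 4; n=6 → 5; n=7 → 6.
Total orbitals: 1 + 2 + 3 + 4 + 5 + 6 = 21.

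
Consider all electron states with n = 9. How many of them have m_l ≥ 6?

With n = 9 the allowed l are 0, 1, …, 8.
Contributions: l=6 → 1; l=7 → 2; l=8 → 3.
Orbitals: 1 + 2 + 3 = 6. Each orbital carries two spin states, so 6 × 2 = 12 states.

12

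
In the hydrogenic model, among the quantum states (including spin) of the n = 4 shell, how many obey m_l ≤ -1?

The n = 4 shell has l = 0 through 3; check each.
Orbitals with m_l ≤ -1, by l: l=1 → 1; l=2 → 2; l=3 → 3.
Orbitals: 1 + 2 + 3 = 6. Each orbital carries two spin states, so 6 × 2 = 12 states.

12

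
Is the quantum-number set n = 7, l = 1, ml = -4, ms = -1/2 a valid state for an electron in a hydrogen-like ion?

Invalid

The magnetic quantum number must satisfy −l ≤ ml ≤ l. With l = 1, ml can only be -1, 0, 1, so ml = -4 is forbidden.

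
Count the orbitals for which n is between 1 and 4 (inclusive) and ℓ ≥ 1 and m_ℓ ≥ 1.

Go shell by shell, enumerating (ℓ, m_ℓ) with ℓ ≥ 1 and m_ℓ ≥ 1:
n=2 → 1; n=3 → 3; n=4 → 6.
Total orbitals: 1 + 3 + 6 = 10.

10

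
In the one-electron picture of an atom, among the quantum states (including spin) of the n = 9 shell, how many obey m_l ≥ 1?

The (l, m_l) pairs meeting m_l ≥ 1 give: l=1 → 1; l=2 → 2; l=3 → 3; l=4 → 4; l=5 → 5; l=6 → 6; l=7 → 7; l=8 → 8.
Orbitals: 1 + 2 + 3 + 4 + 5 + 6 + 7 + 8 = 36. Each orbital carries two spin states, so 36 × 2 = 72 states.

72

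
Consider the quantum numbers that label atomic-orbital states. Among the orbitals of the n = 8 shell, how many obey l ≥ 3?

Go through l = 0, …, 7 (the values permitted for n = 8).
Contributions: l=3 → 7; l=4 → 9; l=5 → 11; l=6 → 13; l=7 → 15.
Total orbitals: 7 + 9 + 11 + 13 + 15 = 55.

55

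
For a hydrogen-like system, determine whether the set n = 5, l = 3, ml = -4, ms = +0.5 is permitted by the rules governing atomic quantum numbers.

Invalid

The magnetic quantum number must satisfy −l ≤ ml ≤ l. With l = 3, ml can only be -3, -2, -1, 0, 1, 2, 3, so ml = -4 is forbidden.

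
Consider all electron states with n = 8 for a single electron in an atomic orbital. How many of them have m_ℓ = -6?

The n = 8 shell has ℓ = 0 through 7; check each.
Orbitals with m_ℓ = -6, by ℓ: ℓ=6 → 1; ℓ=7 → 1.
Orbitals: 1 + 1 = 2. Each orbital carries two spin states, so 2 × 2 = 4 states.

4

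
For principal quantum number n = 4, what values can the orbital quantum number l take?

0, 1, 2, 3

l is an integer with 0 ≤ l ≤ n−1, so for n = 4: l = 0, 1, 2, 3.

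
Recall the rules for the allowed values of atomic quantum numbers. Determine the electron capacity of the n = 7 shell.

A shell holds 2n² electrons: 2 × 7² = 2 × 49 = 98.

98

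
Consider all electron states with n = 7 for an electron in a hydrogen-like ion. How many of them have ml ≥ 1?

Go through l = 0, …, 6 (the values permitted for n = 7).
Per l-value: l=1 → 1; l=2 → 2; l=3 → 3; l=4 → 4; l=5 → 5; l=6 → 6.
Orbitals: 1 + 2 + 3 + 4 + 5 + 6 = 21. Each orbital carries two spin states, so 21 × 2 = 42 states.

42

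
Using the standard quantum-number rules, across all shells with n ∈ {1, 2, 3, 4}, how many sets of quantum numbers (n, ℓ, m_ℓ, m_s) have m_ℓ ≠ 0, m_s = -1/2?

Work shell by shell — for each n, count the (ℓ, m_ℓ) pairs that satisfy m_ℓ ≠ 0:
n=2 → 2; n=3 → 6; n=4 → 12.
Orbitals: 2 + 6 + 12 = 20. With m_s fixed to -1/2 there is one state per orbital, so 20 states.

20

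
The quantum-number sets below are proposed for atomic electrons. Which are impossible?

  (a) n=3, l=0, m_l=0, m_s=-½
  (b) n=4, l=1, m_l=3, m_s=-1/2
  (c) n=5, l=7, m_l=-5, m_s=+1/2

(b) has |m_l| = 3 > l = 1, violating −l ≤ m_l ≤ l.
(c) has l = 7 ≥ n = 5, violating 0 ≤ l ≤ n−1.
The remaining set (a) satisfies all four rules.

(b) and (c)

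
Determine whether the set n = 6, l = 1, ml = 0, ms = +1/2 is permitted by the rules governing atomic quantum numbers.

Allowed

n = 6 is a positive integer. l = 1 satisfies 0 ≤ l ≤ n−1 = 5. ml = 0 lies in the range −l … +l (here −1 … 1). ms = +1/2 is one of ±1/2.
All four constraints are satisfied.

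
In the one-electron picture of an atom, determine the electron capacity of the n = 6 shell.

72

A shell holds 2n² electrons: 2 × 6² = 2 × 36 = 72.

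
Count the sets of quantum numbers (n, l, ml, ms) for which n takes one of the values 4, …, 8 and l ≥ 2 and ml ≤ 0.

Treat each shell separately and count matching orbitals:
n=4 → 7; n=5 → 12; n=6 → 18; n=7 → 25; n=8 → 33.
Orbitals: 7 + 12 + 18 + 25 + 33 = 95. Including both spin states (ms = ±1/2) gives 2 × 95 = 190 states.

190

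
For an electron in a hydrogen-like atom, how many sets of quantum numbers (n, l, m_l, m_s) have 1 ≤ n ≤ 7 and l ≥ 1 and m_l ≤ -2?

Go shell by shell, enumerating (l, m_l) with l ≥ 1 and m_l ≤ -2:
n=3 → 1; n=4 → 3; n=5 → 6; n=6 → 10; n=7 → 15.
Orbitals: 1 + 3 + 6 + 10 + 15 = 35. Including both spin states (m_s = ±1/2) gives 2 × 35 = 70 states.

70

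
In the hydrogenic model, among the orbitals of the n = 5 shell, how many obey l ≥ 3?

The n = 5 shell has l = 0 through 4; check each.
Orbitals with l ≥ 3, by l: l=3 → 7; l=4 → 9.
Total orbitals: 7 + 9 = 16.

16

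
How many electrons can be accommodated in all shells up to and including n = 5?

Total orbitals = 1² + 2² + 3² + 4² + 5² = 55. Doubling for spin gives 110 electrons.

110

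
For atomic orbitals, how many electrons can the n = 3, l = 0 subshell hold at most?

2

A subshell with l = 0 has 2l+1 = 1 orbital, each holding 2 electrons (spin ±1/2), so 1 × 2 = 2.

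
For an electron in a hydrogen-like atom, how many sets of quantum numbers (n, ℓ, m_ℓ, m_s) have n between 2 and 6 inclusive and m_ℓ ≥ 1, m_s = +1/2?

35

For each n in the range, tally the orbitals obeying m_ℓ ≥ 1:
n=2 → 1; n=3 → 3; n=4 → 6; n=5 → 10; n=6 → 15.
Orbitals: 1 + 3 + 6 + 10 + 15 = 35. With m_s fixed to +1/2 there is one state per orbital, so 35 states.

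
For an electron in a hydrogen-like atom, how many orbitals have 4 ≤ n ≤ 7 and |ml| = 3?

20

Go shell by shell, enumerating (l, ml) with |ml| = 3:
n=4 → 2; n=5 → 4; n=6 → 6; n=7 → 8.
Total orbitals: 2 + 4 + 6 + 8 = 20.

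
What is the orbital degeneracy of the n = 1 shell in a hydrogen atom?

1

The n = 1 shell contains n² = 1² = 1 orbital.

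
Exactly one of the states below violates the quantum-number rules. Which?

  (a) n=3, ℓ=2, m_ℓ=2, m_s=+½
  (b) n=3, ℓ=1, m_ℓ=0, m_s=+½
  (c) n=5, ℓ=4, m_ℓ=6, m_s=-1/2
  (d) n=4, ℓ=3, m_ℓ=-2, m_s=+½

(c)

(c) has |m_ℓ| = 6 > ℓ = 4, violating −ℓ ≤ m_ℓ ≤ ℓ.
The remaining sets (a), (b), (d) satisfy all four rules.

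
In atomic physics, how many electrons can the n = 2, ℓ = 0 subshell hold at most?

2

A subshell with ℓ = 0 has 2ℓ+1 = 1 orbital, each holding 2 electrons (spin ±1/2), so 1 × 2 = 2.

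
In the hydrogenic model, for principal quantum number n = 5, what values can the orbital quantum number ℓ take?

ℓ is an integer with 0 ≤ ℓ ≤ n−1, so for n = 5: ℓ = 0, 1, 2, 3, 4.

0, 1, 2, 3, 4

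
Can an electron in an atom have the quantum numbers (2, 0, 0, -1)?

Invalid

The spin quantum number for an electron can only be m_s = +1/2 or −1/2; m_s = -1 is not one of those.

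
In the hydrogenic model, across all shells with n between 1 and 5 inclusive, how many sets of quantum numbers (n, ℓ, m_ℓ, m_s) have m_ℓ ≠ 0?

Per-shell orbital counts meeting the constraint:
n=2 → 2; n=3 → 6; n=4 → 12; n=5 → 20.
Orbitals: 2 + 6 + 12 + 20 = 40. Including both spin states (m_s = ±1/2) gives 2 × 40 = 80 states.

80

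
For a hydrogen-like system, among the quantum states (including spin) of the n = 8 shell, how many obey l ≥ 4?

For n = 8, l ranges over 0 … 7.
Per l-value: l=4 → 9; l=5 → 11; l=6 → 13; l=7 → 15.
Orbitals: 9 + 11 + 13 + 15 = 48. Each orbital carries two spin states, so 48 × 2 = 96 states.

96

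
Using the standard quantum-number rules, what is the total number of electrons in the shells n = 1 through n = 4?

Shell n has n² orbitals: 1²=1 + 2²=4 + 3²=9 + 4²=16 = 30 orbitals.
Two spin states per orbital: 2 × 30 = 60 electrons.

60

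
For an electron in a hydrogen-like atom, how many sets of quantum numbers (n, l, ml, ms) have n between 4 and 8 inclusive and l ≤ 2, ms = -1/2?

Count contributing orbitals for each principal shell:
n=4 → 9; n=5 → 9; n=6 → 9; n=7 → 9; n=8 → 9.
Orbitals: 9 + 9 + 9 + 9 + 9 = 45. With ms fixed to -1/2 there is one state per orbital, so 45 states.

45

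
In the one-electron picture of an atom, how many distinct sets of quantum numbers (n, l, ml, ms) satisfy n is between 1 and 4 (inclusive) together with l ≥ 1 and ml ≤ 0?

32

Treat each shell separately and count matching orbitals:
n=2 → 2; n=3 → 5; n=4 → 9.
Orbitals: 2 + 5 + 9 = 16. Including both spin states (ms = ±1/2) gives 2 × 16 = 32 states.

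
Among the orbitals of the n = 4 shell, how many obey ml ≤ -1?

6

For n = 4, l ranges over 0 … 3.
Contributions: l=1 → 1; l=2 → 2; l=3 → 3.
Total orbitals: 1 + 2 + 3 = 6.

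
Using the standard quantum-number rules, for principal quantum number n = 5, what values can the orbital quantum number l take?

l is an integer with 0 ≤ l ≤ n−1, so for n = 5: l = 0, 1, 2, 3, 4.

0, 1, 2, 3, 4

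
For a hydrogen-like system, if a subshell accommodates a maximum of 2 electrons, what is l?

2(2l+1) = 2 ⇒ 2l+1 = 1 ⇒ l = 0.

l = 0 (s)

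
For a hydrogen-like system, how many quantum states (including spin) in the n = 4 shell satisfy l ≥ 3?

14

For n = 4, l ranges over 0 … 3.
The (l, ml) pairs meeting l ≥ 3 give: l=3 → 7.
Orbitals: 7. Each orbital carries two spin states, so 7 × 2 = 14 states.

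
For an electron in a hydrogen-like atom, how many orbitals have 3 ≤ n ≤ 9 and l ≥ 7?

Work shell by shell — for each n, count the (l, ml) pairs that satisfy l ≥ 7:
n=8 → 15; n=9 → 32.
Total orbitals: 15 + 32 = 47.

47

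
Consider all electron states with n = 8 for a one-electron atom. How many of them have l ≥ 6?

The n = 8 shell has l = 0 through 7; check each.
Contributions: l=6 → 13; l=7 → 15.
Orbitals: 13 + 15 = 28. Each orbital carries two spin states, so 28 × 2 = 56 states.

56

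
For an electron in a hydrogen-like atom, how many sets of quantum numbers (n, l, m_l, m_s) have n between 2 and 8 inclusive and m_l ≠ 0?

For each n in the range, tally the orbitals obeying m_l ≠ 0:
n=2 → 2; n=3 → 6; n=4 → 12; n=5 → 20; n=6 → 30; n=7 → 42; n=8 → 56.
Orbitals: 2 + 6 + 12 + 20 + 30 + 42 + 56 = 168. Including both spin states (m_s = ±1/2) gives 2 × 168 = 336 states.

336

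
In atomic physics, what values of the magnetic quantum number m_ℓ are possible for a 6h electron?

The 6h subshell has ℓ = 5, and m_ℓ takes every integer from −ℓ to +ℓ. With ℓ = 5 that gives the 11 values -5, -4, -3, -2, -1, 0, 1, 2, 3, 4, 5.

-5, -4, -3, -2, -1, 0, 1, 2, 3, 4, 5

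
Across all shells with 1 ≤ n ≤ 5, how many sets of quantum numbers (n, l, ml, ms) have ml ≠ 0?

Go shell by shell, enumerating (l, ml) with ml ≠ 0:
n=2 → 2; n=3 → 6; n=4 → 12; n=5 → 20.
Orbitals: 2 + 6 + 12 + 20 = 40. Including both spin states (ms = ±1/2) gives 2 × 40 = 80 states.

80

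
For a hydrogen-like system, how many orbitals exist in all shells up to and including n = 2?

Total orbitals = 1² + 2² = 5.

5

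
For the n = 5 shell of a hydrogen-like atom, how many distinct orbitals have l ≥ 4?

Go through l = 0, …, 4 (the values permitted for n = 5).
Orbitals with l ≥ 4, by l: l=4 → 9.
Total orbitals: 9.

9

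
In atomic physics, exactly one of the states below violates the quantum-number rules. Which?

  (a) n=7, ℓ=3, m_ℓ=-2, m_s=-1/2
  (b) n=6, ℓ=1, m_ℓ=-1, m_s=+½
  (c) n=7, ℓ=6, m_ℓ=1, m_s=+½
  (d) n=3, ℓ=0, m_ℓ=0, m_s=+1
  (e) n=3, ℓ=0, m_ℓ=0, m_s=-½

(d) has m_s = +1, but an electron's spin must be ±1/2.
The remaining sets (a), (b), (c), (e) satisfy all four rules.

(d)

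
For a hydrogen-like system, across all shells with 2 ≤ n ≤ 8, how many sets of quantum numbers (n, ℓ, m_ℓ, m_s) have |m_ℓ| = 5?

24

Per-shell orbital counts meeting the constraint:
n=6 → 2; n=7 → 4; n=8 → 6.
Orbitals: 2 + 4 + 6 = 12. Including both spin states (m_s = ±1/2) gives 2 × 12 = 24 states.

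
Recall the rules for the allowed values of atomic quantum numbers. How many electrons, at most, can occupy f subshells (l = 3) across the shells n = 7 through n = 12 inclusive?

84

An f subshell (l = 3) exists for every n ≥ 4, so shells n = 7, 8, 9, 10, 11, 12 each contribute one — 6 subshells.
Since each f subshell holds 2(2·3+1) = 14 electrons, the total is 6 × 14 = 84.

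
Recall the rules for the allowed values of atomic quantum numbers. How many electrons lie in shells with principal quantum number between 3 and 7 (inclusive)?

270

Shell n has n² orbitals: 3²=9 + 4²=16 + 5²=25 + 6²=36 + 7²=49 = 135 orbitals.
Two spin states per orbital: 2 × 135 = 270 electrons.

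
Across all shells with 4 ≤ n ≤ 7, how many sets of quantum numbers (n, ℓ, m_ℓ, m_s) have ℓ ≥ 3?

180

Work shell by shell — for each n, count the (ℓ, m_ℓ) pairs that satisfy ℓ ≥ 3:
n=4 → 7; n=5 → 16; n=6 → 27; n=7 → 40.
Orbitals: 7 + 16 + 27 + 40 = 90. Including both spin states (m_s = ±1/2) gives 2 × 90 = 180 states.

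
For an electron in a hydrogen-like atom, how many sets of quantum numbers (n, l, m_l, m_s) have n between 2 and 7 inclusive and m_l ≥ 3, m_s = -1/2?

20

For each n in the range, tally the orbitals obeying m_l ≥ 3:
n=4 → 1; n=5 → 3; n=6 → 6; n=7 → 10.
Orbitals: 1 + 3 + 6 + 10 = 20. With m_s fixed to -1/2 there is one state per orbital, so 20 states.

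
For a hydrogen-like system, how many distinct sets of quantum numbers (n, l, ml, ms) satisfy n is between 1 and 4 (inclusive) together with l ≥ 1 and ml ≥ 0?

Work shell by shell — for each n, count the (l, ml) pairs that satisfy l ≥ 1 and ml ≥ 0:
n=2 → 2; n=3 → 5; n=4 → 9.
Orbitals: 2 + 5 + 9 = 16. Including both spin states (ms = ±1/2) gives 2 × 16 = 32 states.

32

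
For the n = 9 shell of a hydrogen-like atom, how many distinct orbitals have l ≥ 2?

For n = 9, l ranges over 0 … 8.
The (l, ml) pairs meeting l ≥ 2 give: l=2 → 5; l=3 → 7; l=4 → 9; l=5 → 11; l=6 → 13; l=7 → 15; l=8 → 17.
Total orbitals: 5 + 7 + 9 + 11 + 13 + 15 + 17 = 77.

77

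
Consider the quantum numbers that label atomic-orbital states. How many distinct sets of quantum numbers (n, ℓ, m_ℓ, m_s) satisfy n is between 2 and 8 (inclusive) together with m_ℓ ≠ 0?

336

Count contributing orbitals for each principal shell:
n=2 → 2; n=3 → 6; n=4 → 12; n=5 → 20; n=6 → 30; n=7 → 42; n=8 → 56.
Orbitals: 2 + 6 + 12 + 20 + 30 + 42 + 56 = 168. Including both spin states (m_s = ±1/2) gives 2 × 168 = 336 states.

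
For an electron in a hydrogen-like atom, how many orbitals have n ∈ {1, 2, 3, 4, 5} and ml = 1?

Per-shell orbital counts meeting the constraint:
n=2 → 1; n=3 → 2; n=4 → 3; n=5 → 4.
Total orbitals: 1 + 2 + 3 + 4 = 10.

10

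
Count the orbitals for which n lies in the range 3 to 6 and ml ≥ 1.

34

Per-shell orbital counts meeting the constraint:
n=3 → 3; n=4 → 6; n=5 → 10; n=6 → 15.
Total orbitals: 3 + 6 + 10 + 15 = 34.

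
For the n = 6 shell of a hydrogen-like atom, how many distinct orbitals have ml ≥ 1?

15

The (l, ml) pairs meeting ml ≥ 1 give: l=1 → 1; l=2 → 2; l=3 → 3; l=4 → 4; l=5 → 5.
Total orbitals: 1 + 2 + 3 + 4 + 5 = 15.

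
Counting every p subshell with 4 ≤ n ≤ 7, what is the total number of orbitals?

12

A p subshell (l = 1) exists for every n ≥ 2, so shells n = 4, 5, 6, 7 each contribute one — 4 subshells.
Since each p subshell has 2·1+1 = 3 orbitals, the total is 4 × 3 = 12.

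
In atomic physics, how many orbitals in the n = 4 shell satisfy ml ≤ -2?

3

Per l-value: l=2 → 1; l=3 → 2.
Total orbitals: 1 + 2 = 3.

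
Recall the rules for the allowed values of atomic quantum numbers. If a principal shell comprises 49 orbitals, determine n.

n² = 49 ⇒ n = 7.

n = 7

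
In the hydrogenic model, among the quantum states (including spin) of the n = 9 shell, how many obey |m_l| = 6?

Contributions: l=6 → 2; l=7 → 2; l=8 → 2.
Orbitals: 2 + 2 + 2 = 6. Each orbital carries two spin states, so 6 × 2 = 12 states.

12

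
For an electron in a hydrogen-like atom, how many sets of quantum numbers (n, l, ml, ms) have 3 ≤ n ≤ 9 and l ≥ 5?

For each n in the range, tally the orbitals obeying l ≥ 5:
n=6 → 11; n=7 → 24; n=8 → 39; n=9 → 56.
Orbitals: 11 + 24 + 39 + 56 = 130. Including both spin states (ms = ±1/2) gives 2 × 130 = 260 states.

260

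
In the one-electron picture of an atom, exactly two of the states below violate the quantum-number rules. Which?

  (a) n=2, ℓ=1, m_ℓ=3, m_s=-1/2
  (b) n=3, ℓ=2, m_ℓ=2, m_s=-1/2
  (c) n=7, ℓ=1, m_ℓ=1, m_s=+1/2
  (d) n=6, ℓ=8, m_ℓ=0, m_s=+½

(a) has |m_ℓ| = 3 > ℓ = 1, violating −ℓ ≤ m_ℓ ≤ ℓ.
(d) has ℓ = 8 ≥ n = 6, violating 0 ≤ ℓ ≤ n−1.
The remaining sets (b), (c) satisfy all four rules.

(a) and (d)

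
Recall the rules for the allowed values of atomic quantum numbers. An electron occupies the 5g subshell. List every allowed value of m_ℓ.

The 5g subshell has ℓ = 4, and m_ℓ takes every integer from −ℓ to +ℓ. With ℓ = 4 that gives the 9 values -4, -3, -2, -1, 0, 1, 2, 3, 4.

-4, -3, -2, -1, 0, 1, 2, 3, 4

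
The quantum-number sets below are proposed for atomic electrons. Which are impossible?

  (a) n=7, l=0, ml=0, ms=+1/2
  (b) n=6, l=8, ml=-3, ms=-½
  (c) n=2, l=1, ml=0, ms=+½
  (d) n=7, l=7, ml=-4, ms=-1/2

(b) has l = 8 ≥ n = 6, violating 0 ≤ l ≤ n−1.
(d) has l = 7 ≥ n = 7, violating 0 ≤ l ≤ n−1.
The remaining sets (a), (c) satisfy all four rules.

(b) and (d)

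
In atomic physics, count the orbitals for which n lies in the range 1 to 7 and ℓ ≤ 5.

127

Go shell by shell, enumerating (ℓ, m_ℓ) with ℓ ≤ 5:
n=1 → 1; n=2 → 4; n=3 → 9; n=4 → 16; n=5 → 25; n=6 → 36; n=7 → 36.
Total orbitals: 1 + 4 + 9 + 16 + 25 + 36 + 36 = 127.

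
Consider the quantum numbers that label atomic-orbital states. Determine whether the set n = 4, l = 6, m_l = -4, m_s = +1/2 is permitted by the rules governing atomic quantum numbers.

Not allowed

The orbital quantum number must satisfy 0 ≤ l ≤ n−1. With n = 4 the allowed l values are 0, 1, 2, 3, so l = 6 is out of range.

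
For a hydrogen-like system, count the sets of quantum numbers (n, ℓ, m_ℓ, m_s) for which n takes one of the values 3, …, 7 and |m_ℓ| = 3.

Work shell by shell — for each n, count the (ℓ, m_ℓ) pairs that satisfy |m_ℓ| = 3:
n=4 → 2; n=5 → 4; n=6 → 6; n=7 → 8.
Orbitals: 2 + 4 + 6 + 8 = 20. Including both spin states (m_s = ±1/2) gives 2 × 20 = 40 states.

40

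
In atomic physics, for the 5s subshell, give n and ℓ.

n = 5, ℓ = 0

The leading integer gives n = 5; the letter 's' means ℓ = 0.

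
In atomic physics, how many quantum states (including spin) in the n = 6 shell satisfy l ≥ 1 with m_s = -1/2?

Orbitals with l ≥ 1, by l: l=1 → 3; l=2 → 5; l=3 → 7; l=4 → 9; l=5 → 11.
Orbitals: 3 + 5 + 7 + 9 + 11 = 35. With m_s fixed to a single value there is one state per orbital, giving 35 states.

35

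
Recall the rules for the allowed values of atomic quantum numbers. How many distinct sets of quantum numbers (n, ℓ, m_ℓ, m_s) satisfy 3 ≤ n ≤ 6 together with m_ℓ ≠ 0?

Count contributing orbitals for each principal shell:
n=3 → 6; n=4 → 12; n=5 → 20; n=6 → 30.
Orbitals: 6 + 12 + 20 + 30 = 68. Including both spin states (m_s = ±1/2) gives 2 × 68 = 136 states.

136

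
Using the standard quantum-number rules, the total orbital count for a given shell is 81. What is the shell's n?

n² = 81 ⇒ n = 9.

n = 9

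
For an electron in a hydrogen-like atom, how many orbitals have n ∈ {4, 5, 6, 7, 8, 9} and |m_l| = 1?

Treat each shell separately and count matching orbitals:
n=4 → 6; n=5 → 8; n=6 → 10; n=7 → 12; n=8 → 14; n=9 → 16.
Total orbitals: 6 + 8 + 10 + 12 + 14 + 16 = 66.

66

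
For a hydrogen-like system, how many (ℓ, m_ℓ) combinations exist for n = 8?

The n = 8 shell contains n² = 8² = 64 orbitals.

64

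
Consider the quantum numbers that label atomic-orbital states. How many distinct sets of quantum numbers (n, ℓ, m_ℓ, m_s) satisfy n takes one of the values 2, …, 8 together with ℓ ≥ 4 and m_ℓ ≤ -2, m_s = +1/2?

Work shell by shell — for each n, count the (ℓ, m_ℓ) pairs that satisfy ℓ ≥ 4 and m_ℓ ≤ -2:
n=5 → 3; n=6 → 7; n=7 → 12; n=8 → 18.
Orbitals: 3 + 7 + 12 + 18 = 40. With m_s fixed to +1/2 there is one state per orbital, so 40 states.

40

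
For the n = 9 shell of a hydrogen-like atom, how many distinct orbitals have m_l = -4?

For n = 9, l ranges over 0 … 8.
Per l-value: l=4 → 1; l=5 → 1; l=6 → 1; l=7 → 1; l=8 → 1.
Total orbitals: 1 + 1 + 1 + 1 + 1 = 5.

5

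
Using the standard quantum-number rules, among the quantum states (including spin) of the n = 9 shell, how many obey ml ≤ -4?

The n = 9 shell has l = 0 through 8; check each.
Contributions: l=4 → 1; l=5 → 2; l=6 → 3; l=7 → 4; l=8 → 5.
Orbitals: 1 + 2 + 3 + 4 + 5 = 15. Each orbital carries two spin states, so 15 × 2 = 30 states.

30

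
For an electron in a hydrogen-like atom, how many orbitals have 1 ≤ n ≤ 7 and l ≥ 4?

Count contributing orbitals for each principal shell:
n=5 → 9; n=6 → 20; n=7 → 33.
Total orbitals: 9 + 20 + 33 = 62.

62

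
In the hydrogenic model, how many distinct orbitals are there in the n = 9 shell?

The n = 9 shell contains n² = 9² = 81 orbitals.

81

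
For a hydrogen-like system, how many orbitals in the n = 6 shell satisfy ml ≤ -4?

3

The n = 6 shell has l = 0 through 5; check each.
Orbitals with ml ≤ -4, by l: l=4 → 1; l=5 → 2.
Total orbitals: 1 + 2 = 3.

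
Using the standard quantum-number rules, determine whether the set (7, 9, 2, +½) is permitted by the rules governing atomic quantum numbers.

The orbital quantum number must satisfy 0 ≤ l ≤ n−1. With n = 7 the allowed l values are 0, 1, 2, 3, 4, 5, 6, so l = 9 is out of range.

Invalid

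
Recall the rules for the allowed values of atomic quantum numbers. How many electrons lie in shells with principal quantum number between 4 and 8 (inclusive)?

380

Shell n has n² orbitals: 4²=16 + 5²=25 + 6²=36 + 7²=49 + 8²=64 = 190 orbitals.
Two spin states per orbital: 2 × 190 = 380 electrons.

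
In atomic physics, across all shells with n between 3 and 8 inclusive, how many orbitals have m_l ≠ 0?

Treat each shell separately and count matching orbitals:
n=3 → 6; n=4 → 12; n=5 → 20; n=6 → 30; n=7 → 42; n=8 → 56.
Total orbitals: 6 + 12 + 20 + 30 + 42 + 56 = 166.

166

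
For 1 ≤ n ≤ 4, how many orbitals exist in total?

Total orbitals = 1² + 2² + 3² + 4² = 30.

30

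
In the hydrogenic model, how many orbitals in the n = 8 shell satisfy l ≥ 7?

With n = 8 the allowed l are 0, 1, …, 7.
Contributions: l=7 → 15.
Total orbitals: 15.

15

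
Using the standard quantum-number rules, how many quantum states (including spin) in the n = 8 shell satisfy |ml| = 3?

With n = 8 the allowed l are 0, 1, …, 7.
The (l, ml) pairs meeting |ml| = 3 give: l=3 → 2; l=4 → 2; l=5 → 2; l=6 → 2; l=7 → 2.
Orbitals: 2 + 2 + 2 + 2 + 2 = 10. Each orbital carries two spin states, so 10 × 2 = 20 states.

20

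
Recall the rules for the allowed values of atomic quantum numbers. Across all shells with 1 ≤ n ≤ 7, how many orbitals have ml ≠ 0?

112

Count contributing orbitals for each principal shell:
n=2 → 2; n=3 → 6; n=4 → 12; n=5 → 20; n=6 → 30; n=7 → 42.
Total orbitals: 2 + 6 + 12 + 20 + 30 + 42 = 112.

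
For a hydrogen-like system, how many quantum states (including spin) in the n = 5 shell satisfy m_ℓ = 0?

With n = 5 the allowed ℓ are 0, 1, …, 4.
Orbitals with m_ℓ = 0, by ℓ: ℓ=0 → 1; ℓ=1 → 1; ℓ=2 → 1; ℓ=3 → 1; ℓ=4 → 1.
Orbitals: 1 + 1 + 1 + 1 + 1 = 5. Each orbital carries two spin states, so 5 × 2 = 10 states.

10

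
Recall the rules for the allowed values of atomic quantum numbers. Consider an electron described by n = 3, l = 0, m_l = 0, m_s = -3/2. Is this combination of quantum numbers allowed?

Invalid

The spin quantum number for an electron can only be m_s = +1/2 or −1/2; m_s = -3/2 is not one of those.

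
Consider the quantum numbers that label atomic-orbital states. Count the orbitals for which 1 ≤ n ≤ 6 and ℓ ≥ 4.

Go shell by shell, enumerating (ℓ, m_ℓ) with ℓ ≥ 4:
n=5 → 9; n=6 → 20.
Total orbitals: 9 + 20 = 29.

29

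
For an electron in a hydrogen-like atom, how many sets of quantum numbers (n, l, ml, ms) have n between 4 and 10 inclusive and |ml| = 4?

84

Work shell by shell — for each n, count the (l, ml) pairs that satisfy |ml| = 4:
n=5 → 2; n=6 → 4; n=7 → 6; n=8 → 8; n=9 → 10; n=10 → 12.
Orbitals: 2 + 4 + 6 + 8 + 10 + 12 = 42. Including both spin states (ms = ±1/2) gives 2 × 42 = 84 states.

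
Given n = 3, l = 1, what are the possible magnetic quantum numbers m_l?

m_l takes every integer from −l to +l. With l = 1 that gives the 3 values -1, 0, 1.

-1, 0, 1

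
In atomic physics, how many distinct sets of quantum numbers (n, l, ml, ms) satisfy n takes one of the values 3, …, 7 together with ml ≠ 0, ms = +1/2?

Go shell by shell, enumerating (l, ml) with ml ≠ 0:
n=3 → 6; n=4 → 12; n=5 → 20; n=6 → 30; n=7 → 42.
Orbitals: 6 + 12 + 20 + 30 + 42 = 110. With ms fixed to +1/2 there is one state per orbital, so 110 states.

110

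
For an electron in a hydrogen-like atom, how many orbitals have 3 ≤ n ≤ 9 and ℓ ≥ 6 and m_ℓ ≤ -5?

Treat each shell separately and count matching orbitals:
n=7 → 2; n=8 → 5; n=9 → 9.
Total orbitals: 2 + 5 + 9 = 16.

16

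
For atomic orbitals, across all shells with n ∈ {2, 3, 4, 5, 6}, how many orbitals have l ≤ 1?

20

Work shell by shell — for each n, count the (l, m_l) pairs that satisfy l ≤ 1:
n=2 → 4; n=3 → 4; n=4 → 4; n=5 → 4; n=6 → 4.
Total orbitals: 4 + 4 + 4 + 4 + 4 = 20.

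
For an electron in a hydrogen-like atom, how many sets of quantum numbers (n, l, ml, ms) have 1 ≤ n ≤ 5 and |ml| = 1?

Go shell by shell, enumerating (l, ml) with |ml| = 1:
n=2 → 2; n=3 → 4; n=4 → 6; n=5 → 8.
Orbitals: 2 + 4 + 6 + 8 = 20. Including both spin states (ms = ±1/2) gives 2 × 20 = 40 states.

40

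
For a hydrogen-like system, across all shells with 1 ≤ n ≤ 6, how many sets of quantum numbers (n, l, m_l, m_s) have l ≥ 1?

170

Count contributing orbitals for each principal shell:
n=2 → 3; n=3 → 8; n=4 → 15; n=5 → 24; n=6 → 35.
Orbitals: 3 + 8 + 15 + 24 + 35 = 85. Including both spin states (m_s = ±1/2) gives 2 × 85 = 170 states.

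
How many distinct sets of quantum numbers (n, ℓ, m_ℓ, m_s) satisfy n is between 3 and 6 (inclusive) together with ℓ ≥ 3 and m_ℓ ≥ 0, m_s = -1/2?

For each n in the range, tally the orbitals obeying ℓ ≥ 3 and m_ℓ ≥ 0:
n=4 → 4; n=5 → 9; n=6 → 15.
Orbitals: 4 + 9 + 15 = 28. With m_s fixed to -1/2 there is one state per orbital, so 28 states.

28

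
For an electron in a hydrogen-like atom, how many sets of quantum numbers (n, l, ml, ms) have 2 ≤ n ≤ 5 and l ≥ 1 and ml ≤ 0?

Treat each shell separately and count matching orbitals:
n=2 → 2; n=3 → 5; n=4 → 9; n=5 → 14.
Orbitals: 2 + 5 + 9 + 14 = 30. Including both spin states (ms = ±1/2) gives 2 × 30 = 60 states.

60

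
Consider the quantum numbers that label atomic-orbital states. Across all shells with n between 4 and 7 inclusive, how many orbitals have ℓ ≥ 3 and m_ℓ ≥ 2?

Per-shell orbital counts meeting the constraint:
n=4 → 2; n=5 → 5; n=6 → 9; n=7 → 14.
Total orbitals: 2 + 5 + 9 + 14 = 30.

30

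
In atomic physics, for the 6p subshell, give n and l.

The leading integer gives n = 6; the letter 'p' means l = 1.

n = 6, l = 1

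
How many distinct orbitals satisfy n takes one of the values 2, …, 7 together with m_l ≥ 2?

Work shell by shell — for each n, count the (l, m_l) pairs that satisfy m_l ≥ 2:
n=3 → 1; n=4 → 3; n=5 → 6; n=6 → 10; n=7 → 15.
Total orbitals: 1 + 3 + 6 + 10 + 15 = 35.

35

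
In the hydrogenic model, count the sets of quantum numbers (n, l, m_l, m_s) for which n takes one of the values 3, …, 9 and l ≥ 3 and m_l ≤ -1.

Per-shell orbital counts meeting the constraint:
n=4 → 3; n=5 → 7; n=6 → 12; n=7 → 18; n=8 → 25; n=9 → 33.
Orbitals: 3 + 7 + 12 + 18 + 25 + 33 = 98. Including both spin states (m_s = ±1/2) gives 2 × 98 = 196 states.

196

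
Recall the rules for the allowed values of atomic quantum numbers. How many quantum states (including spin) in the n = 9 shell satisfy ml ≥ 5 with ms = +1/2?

10

With n = 9 the allowed l are 0, 1, …, 8.
Orbitals with ml ≥ 5, by l: l=5 → 1; l=6 → 2; l=7 → 3; l=8 → 4.
Orbitals: 1 + 2 + 3 + 4 = 10. With ms fixed to a single value there is one state per orbital, giving 10 states.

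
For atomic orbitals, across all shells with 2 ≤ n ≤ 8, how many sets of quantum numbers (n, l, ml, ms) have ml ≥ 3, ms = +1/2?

Count contributing orbitals for each principal shell:
n=4 → 1; n=5 → 3; n=6 → 6; n=7 → 10; n=8 → 15.
Orbitals: 1 + 3 + 6 + 10 + 15 = 35. With ms fixed to +1/2 there is one state per orbital, so 35 states.

35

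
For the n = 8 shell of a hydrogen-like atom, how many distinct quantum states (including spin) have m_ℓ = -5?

The n = 8 shell has ℓ = 0 through 7; check each.
The (ℓ, m_ℓ) pairs meeting m_ℓ = -5 give: ℓ=5 → 1; ℓ=6 → 1; ℓ=7 → 1.
Orbitals: 1 + 1 + 1 = 3. Each orbital carries two spin states, so 3 × 2 = 6 states.

6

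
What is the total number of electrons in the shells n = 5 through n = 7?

220

Shell n has n² orbitals: 5²=25 + 6²=36 + 7²=49 = 110 orbitals.
Two spin states per orbital: 2 × 110 = 220 electrons.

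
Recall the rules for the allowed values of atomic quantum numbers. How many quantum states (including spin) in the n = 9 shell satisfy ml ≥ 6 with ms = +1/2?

The n = 9 shell has l = 0 through 8; check each.
The (l, ml) pairs meeting ml ≥ 6 give: l=6 → 1; l=7 → 2; l=8 → 3.
Orbitals: 1 + 2 + 3 = 6. With ms fixed to a single value there is one state per orbital, giving 6 states.

6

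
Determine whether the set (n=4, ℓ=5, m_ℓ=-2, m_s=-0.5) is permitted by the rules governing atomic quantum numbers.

Not allowed

The orbital quantum number must satisfy 0 ≤ ℓ ≤ n−1. With n = 4 the allowed ℓ values are 0, 1, 2, 3, so ℓ = 5 is out of range.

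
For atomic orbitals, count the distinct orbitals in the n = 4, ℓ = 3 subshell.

7

A subshell has 2ℓ+1 orbitals; with ℓ = 3, that's 7.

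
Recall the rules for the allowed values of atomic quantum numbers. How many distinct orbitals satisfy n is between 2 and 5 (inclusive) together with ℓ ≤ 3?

45

For each n in the range, tally the orbitals obeying ℓ ≤ 3:
n=2 → 4; n=3 → 9; n=4 → 16; n=5 → 16.
Total orbitals: 4 + 9 + 16 + 16 = 45.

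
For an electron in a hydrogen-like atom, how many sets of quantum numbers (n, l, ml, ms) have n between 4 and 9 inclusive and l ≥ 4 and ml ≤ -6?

20

Per-shell orbital counts meeting the constraint:
n=7 → 1; n=8 → 3; n=9 → 6.
Orbitals: 1 + 3 + 6 = 10. Including both spin states (ms = ±1/2) gives 2 × 10 = 20 states.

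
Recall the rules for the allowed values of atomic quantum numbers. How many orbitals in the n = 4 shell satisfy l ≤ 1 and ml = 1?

1

Orbitals with l ≤ 1 and ml = 1, by l: l=1 → 1.
Total orbitals: 1.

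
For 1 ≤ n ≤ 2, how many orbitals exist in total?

Total orbitals = 1² + 2² = 5.

5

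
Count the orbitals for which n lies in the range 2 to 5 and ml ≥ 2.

10

Treat each shell separately and count matching orbitals:
n=3 → 1; n=4 → 3; n=5 → 6.
Total orbitals: 1 + 3 + 6 = 10.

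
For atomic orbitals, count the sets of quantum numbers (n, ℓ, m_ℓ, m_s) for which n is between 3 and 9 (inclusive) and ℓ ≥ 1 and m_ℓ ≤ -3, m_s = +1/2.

Treat each shell separately and count matching orbitals:
n=4 → 1; n=5 → 3; n=6 → 6; n=7 → 10; n=8 → 15; n=9 → 21.
Orbitals: 1 + 3 + 6 + 10 + 15 + 21 = 56. With m_s fixed to +1/2 there is one state per orbital, so 56 states.

56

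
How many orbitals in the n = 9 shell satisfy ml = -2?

7

The n = 9 shell has l = 0 through 8; check each.
Per l-value: l=2 → 1; l=3 → 1; l=4 → 1; l=5 → 1; l=6 → 1; l=7 → 1; l=8 → 1.
Total orbitals: 1 + 1 + 1 + 1 + 1 + 1 + 1 = 7.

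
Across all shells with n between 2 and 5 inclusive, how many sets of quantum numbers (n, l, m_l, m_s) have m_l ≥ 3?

8

Count contributing orbitals for each principal shell:
n=4 → 1; n=5 → 3.
Orbitals: 1 + 3 = 4. Including both spin states (m_s = ±1/2) gives 2 × 4 = 8 states.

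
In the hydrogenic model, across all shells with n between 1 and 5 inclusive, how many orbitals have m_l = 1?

10

Treat each shell separately and count matching orbitals:
n=2 → 1; n=3 → 2; n=4 → 3; n=5 → 4.
Total orbitals: 1 + 2 + 3 + 4 = 10.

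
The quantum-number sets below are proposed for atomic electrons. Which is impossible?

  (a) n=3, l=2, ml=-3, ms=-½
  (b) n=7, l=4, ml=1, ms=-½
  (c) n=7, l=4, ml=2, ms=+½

(a) has |ml| = 3 > l = 2, violating −l ≤ ml ≤ l.
The remaining sets (b), (c) satisfy all four rules.

(a)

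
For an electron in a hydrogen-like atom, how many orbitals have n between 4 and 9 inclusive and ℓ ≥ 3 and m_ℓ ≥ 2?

77

Per-shell orbital counts meeting the constraint:
n=4 → 2; n=5 → 5; n=6 → 9; n=7 → 14; n=8 → 20; n=9 → 27.
Total orbitals: 2 + 5 + 9 + 14 + 20 + 27 = 77.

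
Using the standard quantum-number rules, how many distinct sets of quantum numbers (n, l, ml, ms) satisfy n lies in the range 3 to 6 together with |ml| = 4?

12

Go shell by shell, enumerating (l, ml) with |ml| = 4:
n=5 → 2; n=6 → 4.
Orbitals: 2 + 4 = 6. Including both spin states (ms = ±1/2) gives 2 × 6 = 12 states.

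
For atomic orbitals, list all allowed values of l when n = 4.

0, 1, 2, 3

l is an integer with 0 ≤ l ≤ n−1, so for n = 4: l = 0, 1, 2, 3.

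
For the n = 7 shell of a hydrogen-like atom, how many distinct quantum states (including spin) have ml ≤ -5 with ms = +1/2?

3

The n = 7 shell has l = 0 through 6; check each.
Orbitals with ml ≤ -5, by l: l=5 → 1; l=6 → 2.
Orbitals: 1 + 2 = 3. With ms fixed to a single value there is one state per orbital, giving 3 states.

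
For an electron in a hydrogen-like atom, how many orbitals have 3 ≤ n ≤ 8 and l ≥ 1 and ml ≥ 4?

Treat each shell separately and count matching orbitals:
n=5 → 1; n=6 → 3; n=7 → 6; n=8 → 10.
Total orbitals: 1 + 3 + 6 + 10 = 20.

20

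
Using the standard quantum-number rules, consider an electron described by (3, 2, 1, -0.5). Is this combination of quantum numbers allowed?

n = 3 is a positive integer. ℓ = 2 satisfies 0 ≤ ℓ ≤ n−1 = 2. m_ℓ = 1 lies in the range −ℓ … +ℓ (here −2 … 2). m_s = -1/2 is one of ±1/2.
All four constraints are satisfied.

Valid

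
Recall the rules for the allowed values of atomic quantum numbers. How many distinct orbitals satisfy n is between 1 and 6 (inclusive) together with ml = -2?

10

Go shell by shell, enumerating (l, ml) with ml = -2:
n=3 → 1; n=4 → 2; n=5 → 3; n=6 → 4.
Total orbitals: 1 + 2 + 3 + 4 = 10.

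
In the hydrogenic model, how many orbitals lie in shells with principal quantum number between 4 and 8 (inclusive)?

Shell n has n² orbitals: 4²=16 + 5²=25 + 6²=36 + 7²=49 + 8²=64 = 190 orbitals.

190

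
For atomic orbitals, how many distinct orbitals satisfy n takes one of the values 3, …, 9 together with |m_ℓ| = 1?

70

Per-shell orbital counts meeting the constraint:
n=3 → 4; n=4 → 6; n=5 → 8; n=6 → 10; n=7 → 12; n=8 → 14; n=9 → 16.
Total orbitals: 4 + 6 + 8 + 10 + 12 + 14 + 16 = 70.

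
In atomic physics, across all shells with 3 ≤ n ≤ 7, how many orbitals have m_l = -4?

Treat each shell separately and count matching orbitals:
n=5 → 1; n=6 → 2; n=7 → 3.
Total orbitals: 1 + 2 + 3 = 6.

6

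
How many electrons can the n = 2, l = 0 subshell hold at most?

2

A subshell with l = 0 has 2l+1 = 1 orbital, each holding 2 electrons (spin ±1/2), so 1 × 2 = 2.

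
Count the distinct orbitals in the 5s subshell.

1

A subshell has 2l+1 orbitals; with l = 0, that's 1.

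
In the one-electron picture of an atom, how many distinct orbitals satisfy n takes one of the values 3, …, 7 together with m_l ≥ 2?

35

Per-shell orbital counts meeting the constraint:
n=3 → 1; n=4 → 3; n=5 → 6; n=6 → 10; n=7 → 15.
Total orbitals: 1 + 3 + 6 + 10 + 15 = 35.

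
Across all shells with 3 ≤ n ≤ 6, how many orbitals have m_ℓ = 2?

10

Work shell by shell — for each n, count the (ℓ, m_ℓ) pairs that satisfy m_ℓ = 2:
n=3 → 1; n=4 → 2; n=5 → 3; n=6 → 4.
Total orbitals: 1 + 2 + 3 + 4 = 10.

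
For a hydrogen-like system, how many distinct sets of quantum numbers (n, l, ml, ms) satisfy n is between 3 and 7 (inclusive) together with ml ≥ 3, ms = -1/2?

20

For each n in the range, tally the orbitals obeying ml ≥ 3:
n=4 → 1; n=5 → 3; n=6 → 6; n=7 → 10.
Orbitals: 1 + 3 + 6 + 10 = 20. With ms fixed to -1/2 there is one state per orbital, so 20 states.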